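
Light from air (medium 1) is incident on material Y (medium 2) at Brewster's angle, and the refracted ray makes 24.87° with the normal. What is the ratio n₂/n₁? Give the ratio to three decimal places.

θ_B + θ_t = 90°, so θ_B = 90° − 24.87° = 65.13°.
Then n₂/n₁ = tan θ_B = tan 65.13° = 2.157.

n₂/n₁ ≈ 2.157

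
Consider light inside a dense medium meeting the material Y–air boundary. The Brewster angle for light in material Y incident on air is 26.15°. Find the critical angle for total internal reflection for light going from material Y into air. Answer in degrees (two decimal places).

From Brewster, n₂/n₁ = tan θ_B = tan 26.15° = 0.4910.
Then sin θ_c = n₂/n₁ = 0.4910, so θ_c = arcsin 0.4910 = 29.40°.

θ_c ≈ 29.40°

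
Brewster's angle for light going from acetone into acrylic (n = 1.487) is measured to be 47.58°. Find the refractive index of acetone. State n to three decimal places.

Brewster's law: tan θ_B = n₂/n₁ (light incident in acetone, refracted into acrylic).
n₁ = n₂ / tan θ_B = 1.487 / tan 47.58° = 1.359.

n ≈ 1.359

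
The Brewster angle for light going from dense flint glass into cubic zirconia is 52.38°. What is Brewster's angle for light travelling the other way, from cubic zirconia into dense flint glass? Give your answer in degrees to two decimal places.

tan θ_B' = n₁/n₂ = 1/tan θ_B, so θ_B' = 90° − θ_B.
θ_B' = 90° − 52.38° = 37.62°.

θ_B' ≈ 37.62°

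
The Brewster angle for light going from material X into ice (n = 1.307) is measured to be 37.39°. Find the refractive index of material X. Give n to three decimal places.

Full polarization of the reflected beam means tan θ_B = n₂/n₁, where n₁ is the incident medium (material X).
n₁ = n₂ / tan θ_B = 1.307 / tan 37.39° = 1.710.

n ≈ 1.710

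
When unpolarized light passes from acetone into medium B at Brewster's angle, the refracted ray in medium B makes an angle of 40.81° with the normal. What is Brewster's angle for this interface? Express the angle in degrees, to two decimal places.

At Brewster's angle the reflected and refracted rays are perpendicular, so θ_B + θ_t = 90°.
θ_B = 90° − 40.81° = 49.19°.

θ_B ≈ 49.19°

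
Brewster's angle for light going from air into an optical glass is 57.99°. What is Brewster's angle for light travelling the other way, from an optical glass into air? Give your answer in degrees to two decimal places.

θ_B' ≈ 32.01°

tan θ_B' = n₁/n₂ = 1/tan θ_B, so θ_B' = 90° − θ_B.
θ_B' = 90° − 57.99° = 32.01°.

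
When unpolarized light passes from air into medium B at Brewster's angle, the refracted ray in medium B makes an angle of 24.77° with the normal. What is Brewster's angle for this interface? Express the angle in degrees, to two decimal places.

θ_B ≈ 65.23°

At Brewster's angle the reflected and refracted rays are perpendicular, so θ_B + θ_t = 90°.
So θ_B = 90° − θ_t = 90° − 24.77° = 65.23°.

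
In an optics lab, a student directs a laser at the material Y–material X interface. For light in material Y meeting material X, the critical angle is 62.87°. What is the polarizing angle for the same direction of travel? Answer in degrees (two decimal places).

θ_B ≈ 41.67°

n₂/n₁ = sin θ_c = sin 62.87° = 0.8900.
tan θ_B equals the same ratio, so θ_B = arctan(0.8900) = 41.67°.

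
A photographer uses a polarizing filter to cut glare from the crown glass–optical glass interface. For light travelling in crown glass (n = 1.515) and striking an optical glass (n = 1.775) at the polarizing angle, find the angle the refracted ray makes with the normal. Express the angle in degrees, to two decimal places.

θ_t ≈ 40.48°

First find Brewster's angle: tan θ_B = 1.775/1.515 = 1.1716, giving θ_B = 49.52°.
At Brewster's angle the reflected and refracted rays are perpendicular, so θ_t = 90° − θ_B = 90° − 49.52° = 40.48°.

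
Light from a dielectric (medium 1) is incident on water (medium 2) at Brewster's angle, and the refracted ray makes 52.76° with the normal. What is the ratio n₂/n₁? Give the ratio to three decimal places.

n₂/n₁ ≈ 0.760

θ_B + θ_t = 90°, so θ_B = 90° − 52.76° = 37.24°.
Then n₂/n₁ = tan θ_B = tan 37.24° = 0.760.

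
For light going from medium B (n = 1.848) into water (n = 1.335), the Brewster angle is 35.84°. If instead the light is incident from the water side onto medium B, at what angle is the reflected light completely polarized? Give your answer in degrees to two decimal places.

The two Brewster angles are complementary: θ_B' = 90° − θ_B = 90° − 35.84° = 54.16°.

θ_B' ≈ 54.16°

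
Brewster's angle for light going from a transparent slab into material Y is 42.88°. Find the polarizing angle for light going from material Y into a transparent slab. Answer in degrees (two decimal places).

The two Brewster angles are complementary: θ_B' = 90° − θ_B = 90° − 42.88° = 47.12°.

θ_B' ≈ 47.12°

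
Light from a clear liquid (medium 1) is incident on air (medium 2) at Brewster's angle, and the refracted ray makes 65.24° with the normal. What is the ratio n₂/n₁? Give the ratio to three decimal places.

At Brewster incidence θ_B = 90° − θ_t = 90° − 65.24° = 24.76°.
tan θ_B = n₂/n₁, so n₂/n₁ = tan 24.76° = 0.461.

n₂/n₁ ≈ 0.461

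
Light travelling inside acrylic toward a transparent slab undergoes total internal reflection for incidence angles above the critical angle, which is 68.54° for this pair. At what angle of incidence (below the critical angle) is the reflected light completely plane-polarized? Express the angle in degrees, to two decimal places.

θ_B ≈ 42.94°

n₂/n₁ = sin θ_c = sin 68.54° = 0.9307.
tan θ_B equals the same ratio, so θ_B = arctan(0.9307) = 42.94°.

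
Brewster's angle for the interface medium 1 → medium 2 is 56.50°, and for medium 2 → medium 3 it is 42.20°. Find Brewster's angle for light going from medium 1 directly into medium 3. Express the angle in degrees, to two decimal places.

tan θ_B(1→2) = n₂/n₁ = tan 56.50° = 1.5108.
tan θ_B(2→3) = n₃/n₂ = tan 42.20° = 0.9067.
n₃/n₁ = 1.3699. Then tan θ_B(1→3) = n₃/n₁, so θ_B(1→3) = arctan(1.3699) = 53.87°.

θ_B ≈ 53.87°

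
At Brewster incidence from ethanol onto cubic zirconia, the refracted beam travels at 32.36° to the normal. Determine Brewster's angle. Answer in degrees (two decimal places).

θ_B ≈ 57.64°

Since the reflected and refracted rays are at right angles at the polarizing angle, θ_B + θ_t = 90°.
So θ_B = 90° − θ_t = 90° − 32.36° = 57.64°.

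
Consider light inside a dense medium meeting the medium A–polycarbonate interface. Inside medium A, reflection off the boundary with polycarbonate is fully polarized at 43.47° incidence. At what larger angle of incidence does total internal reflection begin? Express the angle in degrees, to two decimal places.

θ_c ≈ 71.44°

n₂/n₁ = tan 43.47° = 0.9480; the critical angle satisfies sin θ_c = n₂/n₁.
θ_c = arcsin(0.9480) = 71.44°.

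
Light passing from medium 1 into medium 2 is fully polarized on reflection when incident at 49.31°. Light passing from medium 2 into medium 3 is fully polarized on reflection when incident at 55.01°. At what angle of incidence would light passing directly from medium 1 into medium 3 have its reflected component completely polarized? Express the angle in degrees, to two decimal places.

tan θ_B(1→2) = n₂/n₁ = tan 49.31° = 1.1630.
tan θ_B(2→3) = n₃/n₂ = tan 55.01° = 1.4287.
So n₃/n₁ = (n₂/n₁)(n₃/n₂) = 1.1630 × 1.4287 = 1.6616.
θ_B(1→3) = arctan(1.6616) = 58.96°.

θ_B ≈ 58.96°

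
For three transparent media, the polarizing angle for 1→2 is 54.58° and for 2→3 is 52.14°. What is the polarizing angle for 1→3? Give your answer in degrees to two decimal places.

θ_B ≈ 61.06°

Each Brewster angle gives a ratio: n₂/n₁ = tan 54.58° = 1.4061, n₃/n₂ = tan 52.14° = 1.2864.
Multiplying, n₃/n₁ = 1.4061 × 1.2864 = 1.8088, and θ_B(1→3) = arctan 1.8088 = 61.06°.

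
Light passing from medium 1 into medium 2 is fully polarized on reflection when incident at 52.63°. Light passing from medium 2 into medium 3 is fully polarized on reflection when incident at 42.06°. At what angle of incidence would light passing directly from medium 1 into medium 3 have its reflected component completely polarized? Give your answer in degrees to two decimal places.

θ_B ≈ 49.75°

n₂/n₁ = tan 52.63° = 1.3094 and n₃/n₂ = tan 42.06° = 0.9023.
So n₃/n₁ = (n₂/n₁)(n₃/n₂) = 1.3094 × 0.9023 = 1.1814.
θ_B(1→3) = arctan(1.1814) = 49.75°.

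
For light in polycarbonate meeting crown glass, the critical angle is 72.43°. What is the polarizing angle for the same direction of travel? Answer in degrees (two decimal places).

θ_B ≈ 43.63°

n₂/n₁ = sin θ_c = sin 72.43° = 0.9533.
tan θ_B equals the same ratio, so θ_B = arctan(0.9533) = 43.63°.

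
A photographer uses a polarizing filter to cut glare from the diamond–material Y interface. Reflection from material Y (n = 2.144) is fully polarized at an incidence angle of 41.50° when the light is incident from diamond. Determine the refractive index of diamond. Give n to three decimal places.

n ≈ 2.423

Full polarization of the reflected beam means tan θ_B = n₂/n₁, where n₁ is the incident medium (diamond).
n₁ = n₂ / tan θ_B = 2.144 / tan 41.50° = 2.423.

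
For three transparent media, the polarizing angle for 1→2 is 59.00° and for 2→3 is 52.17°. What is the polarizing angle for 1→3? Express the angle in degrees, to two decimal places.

Each Brewster angle gives a ratio: n₂/n₁ = tan 59.00° = 1.6643, n₃/n₂ = tan 52.17° = 1.2878.
So n₃/n₁ = (n₂/n₁)(n₃/n₂) = 1.6643 × 1.2878 = 2.1433.
θ_B(1→3) = arctan(2.1433) = 64.99°.

θ_B ≈ 64.99°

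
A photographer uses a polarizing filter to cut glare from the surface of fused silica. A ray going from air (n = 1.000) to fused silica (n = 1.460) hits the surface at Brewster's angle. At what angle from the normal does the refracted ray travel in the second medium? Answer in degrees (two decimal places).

θ_t ≈ 34.41°

θ_B = arctan(n₂/n₁) = arctan(1.460/1.000) = 55.59°.
The refracted ray is perpendicular to the reflected ray, so θ_t = 90° − θ_B = 34.41°.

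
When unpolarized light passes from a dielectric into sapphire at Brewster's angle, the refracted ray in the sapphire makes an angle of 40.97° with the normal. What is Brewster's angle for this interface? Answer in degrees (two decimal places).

θ_B ≈ 49.03°

At Brewster's angle the reflected and refracted rays are perpendicular, so θ_B + θ_t = 90°.
θ_B = 90° − 40.97° = 49.03°.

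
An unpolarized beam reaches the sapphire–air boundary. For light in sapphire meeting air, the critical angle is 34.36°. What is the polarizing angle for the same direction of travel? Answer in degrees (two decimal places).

sin θ_c = n₂/n₁, so n₂/n₁ = sin 34.36° = 0.5644.
Brewster: tan θ_B = n₂/n₁ = 0.5644.
θ_B = arctan(0.5644) = 29.44°.

θ_B ≈ 29.44°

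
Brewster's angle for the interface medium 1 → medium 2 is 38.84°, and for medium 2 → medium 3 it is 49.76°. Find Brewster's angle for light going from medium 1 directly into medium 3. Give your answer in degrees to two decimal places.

θ_B ≈ 43.57°

Each Brewster angle gives a ratio: n₂/n₁ = tan 38.84° = 0.8052, n₃/n₂ = tan 49.76° = 1.1817.
Multiplying, n₃/n₁ = 0.8052 × 1.1817 = 0.9514, and θ_B(1→3) = arctan 0.9514 = 43.57°.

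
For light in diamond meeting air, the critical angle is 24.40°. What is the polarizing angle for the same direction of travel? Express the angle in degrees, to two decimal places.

θ_B ≈ 22.45°

n₂/n₁ = sin θ_c = sin 24.40° = 0.4131.
tan θ_B equals the same ratio, so θ_B = arctan(0.4131) = 22.45°.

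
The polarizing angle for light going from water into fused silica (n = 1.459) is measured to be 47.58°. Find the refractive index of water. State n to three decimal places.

At the polarizing angle, tan θ_B = n₂/n₁ with n₁ on the incident side (water) and n₂ on the transmitted side (fused silica).
n₁ = n₂ / tan θ_B = 1.459 / tan 47.58° = 1.333.

n ≈ 1.333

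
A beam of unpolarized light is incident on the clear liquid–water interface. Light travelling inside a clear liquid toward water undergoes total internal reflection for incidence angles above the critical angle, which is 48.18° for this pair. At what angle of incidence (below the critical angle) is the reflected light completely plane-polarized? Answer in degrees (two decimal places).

θ_B ≈ 36.70°

sin θ_c = n₂/n₁, so n₂/n₁ = sin 48.18° = 0.7452.
Brewster: tan θ_B = n₂/n₁ = 0.7452.
θ_B = arctan(0.7452) = 36.70°.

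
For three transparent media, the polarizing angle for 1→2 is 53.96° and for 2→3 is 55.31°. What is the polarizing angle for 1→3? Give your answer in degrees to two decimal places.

tan θ_B(1→2) = n₂/n₁ = tan 53.96° = 1.3744.
tan θ_B(2→3) = n₃/n₂ = tan 55.31° = 1.4447.
So n₃/n₁ = (n₂/n₁)(n₃/n₂) = 1.3744 × 1.4447 = 1.9856.
θ_B(1→3) = arctan(1.9856) = 63.27°.

θ_B ≈ 63.27°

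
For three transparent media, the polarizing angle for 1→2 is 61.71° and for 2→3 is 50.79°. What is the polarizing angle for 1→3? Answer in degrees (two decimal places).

Each Brewster angle gives a ratio: n₂/n₁ = tan 61.71° = 1.8580, n₃/n₂ = tan 50.79° = 1.2257.
n₃/n₁ = 2.2773. Then tan θ_B(1→3) = n₃/n₁, so θ_B(1→3) = arctan(2.2773) = 66.29°.

θ_B ≈ 66.29°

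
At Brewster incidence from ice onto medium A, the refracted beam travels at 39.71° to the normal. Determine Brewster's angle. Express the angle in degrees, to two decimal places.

θ_B ≈ 50.29°

Since the reflected and refracted rays are at right angles at the polarizing angle, θ_B + θ_t = 90°.
So θ_B = 90° − θ_t = 90° − 39.71° = 50.29°.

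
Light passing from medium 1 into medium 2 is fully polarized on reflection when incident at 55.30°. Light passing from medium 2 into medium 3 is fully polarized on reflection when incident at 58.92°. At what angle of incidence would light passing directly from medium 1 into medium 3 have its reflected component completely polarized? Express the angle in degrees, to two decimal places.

Each Brewster angle gives a ratio: n₂/n₁ = tan 55.30° = 1.4442, n₃/n₂ = tan 58.92° = 1.6590.
Multiplying, n₃/n₁ = 1.4442 × 1.6590 = 2.3959, and θ_B(1→3) = arctan 2.3959 = 67.35°.

θ_B ≈ 67.35°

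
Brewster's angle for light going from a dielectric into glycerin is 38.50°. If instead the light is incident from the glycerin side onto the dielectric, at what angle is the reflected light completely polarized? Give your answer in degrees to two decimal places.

θ_B' ≈ 51.50°

The two Brewster angles are complementary: θ_B' = 90° − θ_B = 90° − 38.50° = 51.50°.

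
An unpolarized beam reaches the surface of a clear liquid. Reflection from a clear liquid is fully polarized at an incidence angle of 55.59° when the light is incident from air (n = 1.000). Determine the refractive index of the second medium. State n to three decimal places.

n ≈ 1.460

Brewster's law: tan θ_B = n₂/n₁ (light incident in air, refracted into a clear liquid).
n₂ = n₁ tan θ_B = 1.000 × tan 55.59° = 1.460.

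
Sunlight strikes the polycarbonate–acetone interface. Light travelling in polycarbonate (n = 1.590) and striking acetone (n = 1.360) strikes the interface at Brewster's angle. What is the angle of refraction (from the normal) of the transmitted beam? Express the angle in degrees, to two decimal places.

θ_B = arctan(n₂/n₁) = arctan(1.360/1.590) = 40.54°.
Since θ_B + θ_t = 90° at Brewster incidence, θ_t = 90° − 40.54° = 49.46°.

θ_t ≈ 49.46°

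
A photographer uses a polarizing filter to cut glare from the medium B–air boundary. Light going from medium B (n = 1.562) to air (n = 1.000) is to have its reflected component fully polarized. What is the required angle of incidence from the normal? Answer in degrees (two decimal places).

tan θ_B = n₂/n₁ = 1.000/1.562 = 0.6402.
θ_B = arctan(0.6402) = 32.63°.

θ_B ≈ 32.63°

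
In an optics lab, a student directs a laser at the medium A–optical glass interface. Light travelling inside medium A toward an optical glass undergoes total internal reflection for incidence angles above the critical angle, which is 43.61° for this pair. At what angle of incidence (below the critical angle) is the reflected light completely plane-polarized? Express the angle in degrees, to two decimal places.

sin θ_c = n₂/n₁, so n₂/n₁ = sin 43.61° = 0.6897.
Brewster: tan θ_B = n₂/n₁ = 0.6897.
θ_B = arctan(0.6897) = 34.60°.

θ_B ≈ 34.60°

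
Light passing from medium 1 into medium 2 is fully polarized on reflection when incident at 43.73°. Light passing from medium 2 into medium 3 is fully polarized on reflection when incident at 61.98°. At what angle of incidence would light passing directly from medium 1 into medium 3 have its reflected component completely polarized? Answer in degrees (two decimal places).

Each Brewster angle gives a ratio: n₂/n₁ = tan 43.73° = 0.9566, n₃/n₂ = tan 61.98° = 1.8791.
So n₃/n₁ = (n₂/n₁)(n₃/n₂) = 0.9566 × 1.8791 = 1.7976.
θ_B(1→3) = arctan(1.7976) = 60.91°.

θ_B ≈ 60.91°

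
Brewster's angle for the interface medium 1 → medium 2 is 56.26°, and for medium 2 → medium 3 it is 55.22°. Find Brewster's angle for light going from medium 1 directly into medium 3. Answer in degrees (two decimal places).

θ_B ≈ 65.11°

n₂/n₁ = tan 56.26° = 1.4972 and n₃/n₂ = tan 55.22° = 1.4399.
n₃/n₁ = 2.1558. Then tan θ_B(1→3) = n₃/n₁, so θ_B(1→3) = arctan(2.1558) = 65.11°.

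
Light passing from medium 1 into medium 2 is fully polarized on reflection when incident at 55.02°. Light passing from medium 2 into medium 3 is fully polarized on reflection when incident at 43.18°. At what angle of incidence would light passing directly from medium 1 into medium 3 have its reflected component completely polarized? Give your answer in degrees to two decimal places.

θ_B ≈ 53.29°

n₂/n₁ = tan 55.02° = 1.4292 and n₃/n₂ = tan 43.18° = 0.9384.
So n₃/n₁ = (n₂/n₁)(n₃/n₂) = 1.4292 × 0.9384 = 1.3412.
θ_B(1→3) = arctan(1.3412) = 53.29°.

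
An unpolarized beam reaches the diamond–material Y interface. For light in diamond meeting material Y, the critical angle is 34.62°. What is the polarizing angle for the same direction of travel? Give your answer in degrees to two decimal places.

sin θ_c = n₂/n₁, so n₂/n₁ = sin 34.62° = 0.5681.
Brewster: tan θ_B = n₂/n₁ = 0.5681.
θ_B = arctan(0.5681) = 29.60°.

θ_B ≈ 29.60°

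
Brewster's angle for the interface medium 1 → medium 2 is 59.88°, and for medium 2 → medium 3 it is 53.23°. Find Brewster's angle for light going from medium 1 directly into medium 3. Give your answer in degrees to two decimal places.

θ_B ≈ 66.56°

Each Brewster angle gives a ratio: n₂/n₁ = tan 59.88° = 1.7237, n₃/n₂ = tan 53.23° = 1.3382.
Multiplying, n₃/n₁ = 1.7237 × 1.3382 = 2.3066, and θ_B(1→3) = arctan 2.3066 = 66.56°.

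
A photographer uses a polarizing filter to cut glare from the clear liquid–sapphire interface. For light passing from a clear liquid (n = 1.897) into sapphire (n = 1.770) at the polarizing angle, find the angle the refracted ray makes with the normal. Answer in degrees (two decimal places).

θ_B = arctan(n₂/n₁) = arctan(1.770/1.897) = 43.02°.
At Brewster's angle the reflected and refracted rays are perpendicular, so θ_t = 90° − θ_B = 90° − 43.02° = 46.98°.

θ_t ≈ 46.98°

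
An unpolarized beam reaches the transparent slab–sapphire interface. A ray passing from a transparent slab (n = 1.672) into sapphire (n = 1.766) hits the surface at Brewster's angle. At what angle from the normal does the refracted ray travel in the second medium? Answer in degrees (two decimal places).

tan θ_B = n₂/n₁ = 1.766/1.672 = 1.0562, so θ_B = 46.57°.
The refracted ray is perpendicular to the reflected ray, so θ_t = 90° − θ_B = 43.43°.

θ_t ≈ 43.43°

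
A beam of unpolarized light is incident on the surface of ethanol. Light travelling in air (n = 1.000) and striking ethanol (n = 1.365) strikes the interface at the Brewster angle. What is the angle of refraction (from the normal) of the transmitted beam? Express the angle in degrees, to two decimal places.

tan θ_B = n₂/n₁ = 1.365/1.000 = 1.3650, so θ_B = 53.77°.
At Brewster's angle the reflected and refracted rays are perpendicular, so θ_t = 90° − θ_B = 90° − 53.77° = 36.23°.

θ_t ≈ 36.23°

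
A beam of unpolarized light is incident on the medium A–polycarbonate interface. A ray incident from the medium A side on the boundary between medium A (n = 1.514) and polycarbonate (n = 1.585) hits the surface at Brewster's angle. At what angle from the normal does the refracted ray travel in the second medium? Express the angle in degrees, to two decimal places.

θ_t ≈ 43.69°

tan θ_B = n₂/n₁ = 1.585/1.514 = 1.0469, so θ_B = 46.31°.
The refracted ray is perpendicular to the reflected ray, so θ_t = 90° − θ_B = 43.69°.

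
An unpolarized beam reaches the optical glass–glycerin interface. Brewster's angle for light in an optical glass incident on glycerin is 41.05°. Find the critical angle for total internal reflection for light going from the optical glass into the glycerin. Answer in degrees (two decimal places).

tan θ_B = n₂/n₁ = tan 41.05° = 0.8708.
Total internal reflection: sin θ_c = n₂/n₁ = 0.8708.
θ_c = arcsin(0.8708) = 60.55°.

θ_c ≈ 60.55°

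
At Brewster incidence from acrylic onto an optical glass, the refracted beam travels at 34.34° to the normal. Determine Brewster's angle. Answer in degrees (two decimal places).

At Brewster's angle the reflected and refracted rays are perpendicular, so θ_B + θ_t = 90°.
θ_B = 90° − 34.34° = 55.66°.

θ_B ≈ 55.66°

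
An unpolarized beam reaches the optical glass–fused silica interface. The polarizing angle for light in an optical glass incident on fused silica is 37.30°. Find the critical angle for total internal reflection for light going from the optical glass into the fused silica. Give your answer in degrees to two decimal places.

θ_c ≈ 49.62°

n₂/n₁ = tan 37.30° = 0.7618; the critical angle satisfies sin θ_c = n₂/n₁.
θ_c = arcsin(0.7618) = 49.62°.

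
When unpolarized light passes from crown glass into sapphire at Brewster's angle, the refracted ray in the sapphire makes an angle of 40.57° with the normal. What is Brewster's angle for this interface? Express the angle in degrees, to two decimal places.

At Brewster's angle the reflected and refracted rays are perpendicular, so θ_B + θ_t = 90°.
θ_B = 90° − 40.57° = 49.43°.

θ_B ≈ 49.43°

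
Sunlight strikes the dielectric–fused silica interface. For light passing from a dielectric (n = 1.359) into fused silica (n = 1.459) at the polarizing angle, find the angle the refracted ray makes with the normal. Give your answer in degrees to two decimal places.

θ_t ≈ 42.97°

tan θ_B = n₂/n₁ = 1.459/1.359 = 1.0736, so θ_B = 47.03°.
At Brewster's angle the reflected and refracted rays are perpendicular, so θ_t = 90° − θ_B = 90° − 47.03° = 42.97°.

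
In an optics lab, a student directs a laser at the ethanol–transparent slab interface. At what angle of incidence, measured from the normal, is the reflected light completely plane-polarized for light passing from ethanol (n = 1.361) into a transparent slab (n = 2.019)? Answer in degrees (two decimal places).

At Brewster's angle the reflected and refracted rays are perpendicular, which with Snell's law gives tan θ_B = n₂/n₁.
Here n₂/n₁ = 2.019/1.361 = 1.4835, and Brewster's law gives tan θ_B = n₂/n₁.
So θ_B = arctan 1.4835 = 56.02°.

θ_B ≈ 56.02°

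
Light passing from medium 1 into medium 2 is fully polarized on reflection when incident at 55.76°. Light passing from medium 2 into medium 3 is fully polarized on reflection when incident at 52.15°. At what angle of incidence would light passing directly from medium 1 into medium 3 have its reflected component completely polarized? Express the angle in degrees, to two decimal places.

θ_B ≈ 62.13°

tan θ_B(1→2) = n₂/n₁ = tan 55.76° = 1.4692.
tan θ_B(2→3) = n₃/n₂ = tan 52.15° = 1.2869.
Multiplying, n₃/n₁ = 1.4692 × 1.2869 = 1.8907, and θ_B(1→3) = arctan 1.8907 = 62.13°.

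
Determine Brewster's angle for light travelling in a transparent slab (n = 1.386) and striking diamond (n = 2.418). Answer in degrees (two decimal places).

θ_B ≈ 60.18°

tan θ_B = n₂/n₁ = 2.418/1.386 = 1.7446. Taking the arctangent, θ_B = 60.18°.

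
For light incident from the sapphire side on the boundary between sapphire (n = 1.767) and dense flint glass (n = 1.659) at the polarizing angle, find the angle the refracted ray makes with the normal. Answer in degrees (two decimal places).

θ_t ≈ 46.81°

θ_B = arctan(n₂/n₁) = arctan(1.659/1.767) = 43.19°.
At Brewster's angle the reflected and refracted rays are perpendicular, so θ_t = 90° − θ_B = 90° − 43.19° = 46.81°.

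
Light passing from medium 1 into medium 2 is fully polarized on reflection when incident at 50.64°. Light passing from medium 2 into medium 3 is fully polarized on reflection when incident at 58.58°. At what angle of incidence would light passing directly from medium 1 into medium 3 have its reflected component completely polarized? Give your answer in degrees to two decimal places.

θ_B ≈ 63.39°

n₂/n₁ = tan 50.64° = 1.2192 and n₃/n₂ = tan 58.58° = 1.6370.
Multiplying, n₃/n₁ = 1.2192 × 1.6370 = 1.9957, and θ_B(1→3) = arctan 1.9957 = 63.39°.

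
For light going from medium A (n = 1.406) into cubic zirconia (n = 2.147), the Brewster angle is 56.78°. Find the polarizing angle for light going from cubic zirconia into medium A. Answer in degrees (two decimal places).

tan θ_B' = n₁/n₂ = 1/tan θ_B, so θ_B' = 90° − θ_B.
θ_B' = 90° − 56.78° = 33.22°.

θ_B' ≈ 33.22°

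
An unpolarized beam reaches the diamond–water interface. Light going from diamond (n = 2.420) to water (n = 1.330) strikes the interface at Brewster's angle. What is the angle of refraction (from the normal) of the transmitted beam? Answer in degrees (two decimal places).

θ_t ≈ 61.21°

θ_B = arctan(n₂/n₁) = arctan(1.330/2.420) = 28.79°.
The refracted ray is perpendicular to the reflected ray, so θ_t = 90° − θ_B = 61.21°.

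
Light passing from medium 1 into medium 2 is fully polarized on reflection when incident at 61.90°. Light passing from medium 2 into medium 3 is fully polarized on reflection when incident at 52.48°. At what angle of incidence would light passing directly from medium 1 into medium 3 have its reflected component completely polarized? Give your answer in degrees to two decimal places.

θ_B ≈ 67.71°

Each Brewster angle gives a ratio: n₂/n₁ = tan 61.90° = 1.8728, n₃/n₂ = tan 52.48° = 1.3023.
So n₃/n₁ = (n₂/n₁)(n₃/n₂) = 1.8728 × 1.3023 = 2.4390.
θ_B(1→3) = arctan(2.4390) = 67.71°.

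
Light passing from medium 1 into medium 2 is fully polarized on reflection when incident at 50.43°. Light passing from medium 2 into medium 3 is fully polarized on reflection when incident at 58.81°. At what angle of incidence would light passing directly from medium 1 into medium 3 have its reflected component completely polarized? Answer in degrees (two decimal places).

n₂/n₁ = tan 50.43° = 1.2101 and n₃/n₂ = tan 58.81° = 1.6518.
So n₃/n₁ = (n₂/n₁)(n₃/n₂) = 1.2101 × 1.6518 = 1.9989.
θ_B(1→3) = arctan(1.9989) = 63.42°.

θ_B ≈ 63.42°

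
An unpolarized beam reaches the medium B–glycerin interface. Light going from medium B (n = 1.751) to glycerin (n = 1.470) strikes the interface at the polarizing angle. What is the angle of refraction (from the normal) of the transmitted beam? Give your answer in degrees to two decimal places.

θ_t ≈ 49.99°

First find Brewster's angle: tan θ_B = 1.470/1.751 = 0.8395, giving θ_B = 40.01°.
The refracted ray is perpendicular to the reflected ray, so θ_t = 90° − θ_B = 49.99°.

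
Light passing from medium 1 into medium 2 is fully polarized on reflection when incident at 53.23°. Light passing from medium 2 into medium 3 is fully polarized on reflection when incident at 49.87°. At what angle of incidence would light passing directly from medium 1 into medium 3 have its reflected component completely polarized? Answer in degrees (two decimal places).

Each Brewster angle gives a ratio: n₂/n₁ = tan 53.23° = 1.3382, n₃/n₂ = tan 49.87° = 1.1863.
So n₃/n₁ = (n₂/n₁)(n₃/n₂) = 1.3382 × 1.1863 = 1.5875.
θ_B(1→3) = arctan(1.5875) = 57.79°.

θ_B ≈ 57.79°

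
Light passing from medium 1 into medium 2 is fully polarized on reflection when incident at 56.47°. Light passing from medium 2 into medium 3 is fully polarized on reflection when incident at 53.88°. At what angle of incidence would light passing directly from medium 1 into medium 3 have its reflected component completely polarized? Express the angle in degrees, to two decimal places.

θ_B ≈ 64.19°

n₂/n₁ = tan 56.47° = 1.5091 and n₃/n₂ = tan 53.88° = 1.3703.
n₃/n₁ = 2.0680. Then tan θ_B(1→3) = n₃/n₁, so θ_B(1→3) = arctan(2.0680) = 64.19°.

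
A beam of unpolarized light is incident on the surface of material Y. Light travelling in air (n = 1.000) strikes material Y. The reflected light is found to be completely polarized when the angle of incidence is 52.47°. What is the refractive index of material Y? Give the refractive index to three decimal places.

Brewster's law: tan θ_B = n₂/n₁ (light incident in air, refracted into material Y).
n₂ = n₁ tan θ_B = 1.000 × tan 52.47° = 1.302.

n ≈ 1.302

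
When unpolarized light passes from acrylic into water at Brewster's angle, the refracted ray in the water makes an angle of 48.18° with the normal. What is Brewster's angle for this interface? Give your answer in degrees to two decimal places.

Since the reflected and refracted rays are at right angles at the polarizing angle, θ_B + θ_t = 90°.
θ_B = 90° − 48.18° = 41.82°.

θ_B ≈ 41.82°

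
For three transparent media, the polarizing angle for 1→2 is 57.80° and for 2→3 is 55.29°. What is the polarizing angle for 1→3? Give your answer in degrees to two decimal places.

θ_B ≈ 66.43°

Each Brewster angle gives a ratio: n₂/n₁ = tan 57.80° = 1.5880, n₃/n₂ = tan 55.29° = 1.4436.
Multiplying, n₃/n₁ = 1.5880 × 1.4436 = 2.2925, and θ_B(1→3) = arctan 2.2925 = 66.43°.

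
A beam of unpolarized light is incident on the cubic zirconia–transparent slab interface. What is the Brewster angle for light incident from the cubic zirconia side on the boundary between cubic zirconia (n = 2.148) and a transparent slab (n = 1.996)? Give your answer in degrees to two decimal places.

Brewster's condition: tan θ_B = n₂/n₁ = 1.996/2.148 = 0.9292. Taking the arctangent, θ_B = 42.90°.

θ_B ≈ 42.90°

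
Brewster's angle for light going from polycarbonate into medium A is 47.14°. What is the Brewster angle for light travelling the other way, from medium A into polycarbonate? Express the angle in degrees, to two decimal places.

tan θ_B' = n₁/n₂ = 1/tan θ_B, so θ_B' = 90° − θ_B.
θ_B' = 90° − 47.14° = 42.86°.

θ_B' ≈ 42.86°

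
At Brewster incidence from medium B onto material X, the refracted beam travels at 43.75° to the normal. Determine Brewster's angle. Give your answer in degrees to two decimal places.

At Brewster's angle the reflected and refracted rays are perpendicular, so θ_B + θ_t = 90°.
θ_B = 90° − 43.75° = 46.25°.

θ_B ≈ 46.25°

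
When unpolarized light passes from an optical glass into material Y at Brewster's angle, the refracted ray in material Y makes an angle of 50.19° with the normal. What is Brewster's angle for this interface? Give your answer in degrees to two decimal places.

Since the reflected and refracted rays are at right angles at the polarizing angle, θ_B + θ_t = 90°.
So θ_B = 90° − θ_t = 90° − 50.19° = 39.81°.

θ_B ≈ 39.81°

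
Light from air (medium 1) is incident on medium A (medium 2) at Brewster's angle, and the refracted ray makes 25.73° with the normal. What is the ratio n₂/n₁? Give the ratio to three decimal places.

n₂/n₁ ≈ 2.075

At Brewster incidence θ_B = 90° − θ_t = 90° − 25.73° = 64.27°.
Then n₂/n₁ = tan θ_B = tan 64.27° = 2.075.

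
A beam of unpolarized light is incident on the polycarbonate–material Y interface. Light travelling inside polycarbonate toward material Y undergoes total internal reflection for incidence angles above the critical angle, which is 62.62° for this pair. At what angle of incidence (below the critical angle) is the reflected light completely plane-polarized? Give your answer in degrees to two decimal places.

sin θ_c = n₂/n₁, so n₂/n₁ = sin 62.62° = 0.8880.
Brewster: tan θ_B = n₂/n₁ = 0.8880.
θ_B = arctan(0.8880) = 41.60°.

θ_B ≈ 41.60°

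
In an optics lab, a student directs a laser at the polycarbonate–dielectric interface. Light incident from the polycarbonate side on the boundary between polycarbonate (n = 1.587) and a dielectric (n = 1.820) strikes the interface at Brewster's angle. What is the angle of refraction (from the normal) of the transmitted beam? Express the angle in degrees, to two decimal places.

tan θ_B = n₂/n₁ = 1.820/1.587 = 1.1468, so θ_B = 48.91°.
Since θ_B + θ_t = 90° at Brewster incidence, θ_t = 90° − 48.91° = 41.09°.

θ_t ≈ 41.09°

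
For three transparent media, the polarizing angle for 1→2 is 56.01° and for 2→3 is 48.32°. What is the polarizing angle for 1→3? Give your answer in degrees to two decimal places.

n₂/n₁ = tan 56.01° = 1.4831 and n₃/n₂ = tan 48.32° = 1.1232.
So n₃/n₁ = (n₂/n₁)(n₃/n₂) = 1.4831 × 1.1232 = 1.6658.
θ_B(1→3) = arctan(1.6658) = 59.02°.

θ_B ≈ 59.02°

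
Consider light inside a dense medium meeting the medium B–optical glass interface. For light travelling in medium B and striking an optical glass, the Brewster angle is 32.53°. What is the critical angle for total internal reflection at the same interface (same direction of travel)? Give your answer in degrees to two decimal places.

From Brewster, n₂/n₁ = tan θ_B = tan 32.53° = 0.6378.
Then sin θ_c = n₂/n₁ = 0.6378, so θ_c = arcsin 0.6378 = 39.63°.

θ_c ≈ 39.63°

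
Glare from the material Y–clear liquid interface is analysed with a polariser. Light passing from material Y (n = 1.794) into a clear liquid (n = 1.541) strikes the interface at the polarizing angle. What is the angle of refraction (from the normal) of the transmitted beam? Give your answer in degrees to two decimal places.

tan θ_B = n₂/n₁ = 1.541/1.794 = 0.8590, so θ_B = 40.66°.
The refracted ray is perpendicular to the reflected ray, so θ_t = 90° − θ_B = 49.34°.

θ_t ≈ 49.34°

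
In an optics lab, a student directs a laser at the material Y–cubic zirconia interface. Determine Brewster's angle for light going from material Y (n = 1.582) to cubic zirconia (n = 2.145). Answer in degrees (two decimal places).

Brewster's condition: tan θ_B = n₂/n₁ = 2.145/1.582 = 1.3559. Taking the arctangent, θ_B = 53.59°.

θ_B ≈ 53.59°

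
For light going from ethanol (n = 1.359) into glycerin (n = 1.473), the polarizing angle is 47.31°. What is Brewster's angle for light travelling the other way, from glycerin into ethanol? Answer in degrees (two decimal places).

The two Brewster angles are complementary: θ_B' = 90° − θ_B = 90° − 47.31° = 42.69°.

θ_B' ≈ 42.69°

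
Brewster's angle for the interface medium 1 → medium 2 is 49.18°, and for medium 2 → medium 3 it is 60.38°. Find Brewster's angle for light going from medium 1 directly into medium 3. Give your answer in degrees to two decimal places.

θ_B ≈ 63.84°

tan θ_B(1→2) = n₂/n₁ = tan 49.18° = 1.1577.
tan θ_B(2→3) = n₃/n₂ = tan 60.38° = 1.7589.
So n₃/n₁ = (n₂/n₁)(n₃/n₂) = 1.1577 × 1.7589 = 2.0363.
θ_B(1→3) = arctan(2.0363) = 63.84°.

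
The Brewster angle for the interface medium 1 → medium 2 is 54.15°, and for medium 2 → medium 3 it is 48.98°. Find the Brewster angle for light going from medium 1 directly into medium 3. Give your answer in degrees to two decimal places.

Each Brewster angle gives a ratio: n₂/n₁ = tan 54.15° = 1.3840, n₃/n₂ = tan 48.98° = 1.1496.
So n₃/n₁ = (n₂/n₁)(n₃/n₂) = 1.3840 × 1.1496 = 1.5910.
θ_B(1→3) = arctan(1.5910) = 57.85°.

θ_B ≈ 57.85°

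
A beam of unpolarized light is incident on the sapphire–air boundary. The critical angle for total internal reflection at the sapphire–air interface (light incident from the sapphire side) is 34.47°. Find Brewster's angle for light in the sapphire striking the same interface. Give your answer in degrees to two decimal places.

sin θ_c = n₂/n₁, so n₂/n₁ = sin 34.47° = 0.5660.
Brewster: tan θ_B = n₂/n₁ = 0.5660.
θ_B = arctan(0.5660) = 29.51°.

θ_B ≈ 29.51°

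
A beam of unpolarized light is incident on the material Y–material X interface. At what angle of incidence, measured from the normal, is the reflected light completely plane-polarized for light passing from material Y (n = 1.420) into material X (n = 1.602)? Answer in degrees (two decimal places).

Brewster's condition: tan θ_B = n₂/n₁ = 1.602/1.420 = 1.1282.
So θ_B = arctan 1.1282 = 48.45°.

θ_B ≈ 48.45°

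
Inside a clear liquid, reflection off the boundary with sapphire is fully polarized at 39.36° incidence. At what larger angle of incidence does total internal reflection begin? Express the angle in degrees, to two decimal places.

From Brewster, n₂/n₁ = tan θ_B = tan 39.36° = 0.8202.
Then sin θ_c = n₂/n₁ = 0.8202, so θ_c = arcsin 0.8202 = 55.11°.

θ_c ≈ 55.11°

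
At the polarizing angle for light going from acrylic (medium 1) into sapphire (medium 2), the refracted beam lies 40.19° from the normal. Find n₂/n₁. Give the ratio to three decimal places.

n₂/n₁ ≈ 1.184

At Brewster incidence θ_B = 90° − θ_t = 90° − 40.19° = 49.81°.
tan θ_B = n₂/n₁, so n₂/n₁ = tan 49.81° = 1.184.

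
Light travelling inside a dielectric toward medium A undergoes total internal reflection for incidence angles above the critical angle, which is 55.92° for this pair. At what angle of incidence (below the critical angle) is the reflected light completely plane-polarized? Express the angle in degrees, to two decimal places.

θ_B ≈ 39.63°

At the critical angle sin θ_c = n₂/n₁, giving n₂/n₁ = sin 55.92° = 0.8283.
Then tan θ_B = n₂/n₁ = 0.8283, so θ_B = arctan 0.8283 = 39.63°.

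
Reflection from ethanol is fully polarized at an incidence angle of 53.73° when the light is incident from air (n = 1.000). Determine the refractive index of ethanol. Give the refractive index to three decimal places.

n ≈ 1.363

At the polarizing angle, tan θ_B = n₂/n₁ with n₁ on the incident side (air) and n₂ on the transmitted side (ethanol).
n₂ = n₁ tan θ_B = 1.000 × tan 53.73° = 1.363.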